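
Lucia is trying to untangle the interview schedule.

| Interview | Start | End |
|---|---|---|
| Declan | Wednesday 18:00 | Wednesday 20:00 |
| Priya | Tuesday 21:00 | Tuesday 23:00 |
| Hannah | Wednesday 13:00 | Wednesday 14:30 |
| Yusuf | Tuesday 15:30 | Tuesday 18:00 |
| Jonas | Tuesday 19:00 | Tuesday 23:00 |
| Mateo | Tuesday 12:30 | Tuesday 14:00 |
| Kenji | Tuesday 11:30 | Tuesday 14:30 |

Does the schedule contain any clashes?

Sorted by start: Kenji, Mateo, Yusuf, Jonas, Priya, Hannah, Declan.
Mateo starts before Kenji ends → Kenji and Mateo overlap.
That's a conflict, so the schedule is not conflict-free.

Yes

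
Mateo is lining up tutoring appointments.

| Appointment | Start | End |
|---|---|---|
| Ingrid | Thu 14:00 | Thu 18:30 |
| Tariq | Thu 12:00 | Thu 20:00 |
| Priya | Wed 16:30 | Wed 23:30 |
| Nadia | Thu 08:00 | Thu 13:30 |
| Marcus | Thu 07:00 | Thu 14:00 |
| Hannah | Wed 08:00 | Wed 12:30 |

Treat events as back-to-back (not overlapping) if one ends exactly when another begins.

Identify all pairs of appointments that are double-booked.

Ingrid & Tariq, Marcus & Nadia, Marcus & Tariq, Nadia & Tariq

Sorted by start: Hannah, Priya, Marcus, Nadia, Tariq, Ingrid.
Priya starts after Hannah ends; Hannah is clear from here.
Marcus starts after Priya ends; Priya is clear from here.
Nadia starts before Marcus ends → Marcus and Nadia overlap.
Tariq starts before Marcus ends → Marcus and Tariq overlap.
Ingrid starts exactly when Marcus ends (back-to-back, no overlap).
Tariq starts before Nadia ends → Nadia and Tariq overlap.
Ingrid starts after Nadia ends.
Ingrid starts before Tariq ends → Tariq and Ingrid overlap.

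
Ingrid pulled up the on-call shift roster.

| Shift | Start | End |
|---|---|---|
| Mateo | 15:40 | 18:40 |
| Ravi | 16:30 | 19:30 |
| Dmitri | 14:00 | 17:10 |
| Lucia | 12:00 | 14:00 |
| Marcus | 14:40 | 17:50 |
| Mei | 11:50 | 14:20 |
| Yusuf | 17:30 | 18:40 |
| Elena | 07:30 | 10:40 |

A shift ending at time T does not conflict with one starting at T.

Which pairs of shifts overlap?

Sorted by start: Elena, Mei, Lucia, Dmitri, Marcus, Mateo, Ravi, Yusuf.
Mei starts after Elena ends, so nothing later overlaps Elena either.
Lucia starts before Mei ends → Mei and Lucia overlap.
Dmitri starts before Mei ends → Mei and Dmitri overlap.
Marcus starts after Mei ends, so nothing later overlaps Mei either.
Dmitri starts exactly when Lucia ends (back-to-back, no overlap), so nothing later overlaps Lucia either.
Marcus starts before Dmitri ends → Dmitri and Marcus overlap.
Mateo starts before Dmitri ends → Dmitri and Mateo overlap.
Ravi starts before Dmitri ends → Dmitri and Ravi overlap.
Yusuf starts after Dmitri ends.
Mateo starts before Marcus ends → Marcus and Mateo overlap.
Ravi starts before Marcus ends → Marcus and Ravi overlap.
Yusuf starts before Marcus ends → Marcus and Yusuf overlap.
Ravi starts before Mateo ends → Mateo and Ravi overlap.
Yusuf starts before Mateo ends → Mateo and Yusuf overlap.
Yusuf starts before Ravi ends → Ravi and Yusuf overlap.

Dmitri & Marcus, Dmitri & Mateo, Dmitri & Mei, Dmitri & Ravi, Lucia & Mei, Marcus & Mateo, Marcus & Ravi, Marcus & Yusuf, Mateo & Ravi, Mateo & Yusuf, Ravi & Yusuf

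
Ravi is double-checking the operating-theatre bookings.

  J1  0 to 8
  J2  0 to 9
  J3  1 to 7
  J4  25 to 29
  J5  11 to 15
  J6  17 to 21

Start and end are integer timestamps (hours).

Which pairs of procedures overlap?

J1 & J2, J1 & J3, J2 & J3

Sorted by start: J1, J2, J3, J5, J6, J4.
J2 starts before J1 ends → J1 and J2 overlap.
J3 starts before J1 ends → J1 and J3 overlap.
J5 starts after J1 ends — done with J1.
J3 starts before J2 ends → J2 and J3 overlap.
J5 starts after J2 ends — done with J2.
J5 starts after J3 ends — done with J3.
J6 starts after J5 ends — done with J5.
J4 starts after J6 ends.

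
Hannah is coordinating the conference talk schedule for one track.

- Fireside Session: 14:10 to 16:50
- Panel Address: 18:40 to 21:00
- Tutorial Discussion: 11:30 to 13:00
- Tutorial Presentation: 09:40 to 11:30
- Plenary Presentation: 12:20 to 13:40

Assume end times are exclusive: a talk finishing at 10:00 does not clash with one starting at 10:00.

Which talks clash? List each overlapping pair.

Sorted by start: Tutorial Presentation, Tutorial Discussion, Plenary Presentation, Fireside Session, Panel Address.
Tutorial Discussion starts exactly when Tutorial Presentation ends (back-to-back, no overlap) — done with Tutorial Presentation.
Plenary Presentation starts before Tutorial Discussion ends → Tutorial Discussion and Plenary Presentation overlap.
Fireside Session starts after Tutorial Discussion ends — done with Tutorial Discussion.
Fireside Session starts after Plenary Presentation ends — done with Plenary Presentation.
Panel Address starts after Fireside Session ends.

Plenary Presentation & Tutorial Discussion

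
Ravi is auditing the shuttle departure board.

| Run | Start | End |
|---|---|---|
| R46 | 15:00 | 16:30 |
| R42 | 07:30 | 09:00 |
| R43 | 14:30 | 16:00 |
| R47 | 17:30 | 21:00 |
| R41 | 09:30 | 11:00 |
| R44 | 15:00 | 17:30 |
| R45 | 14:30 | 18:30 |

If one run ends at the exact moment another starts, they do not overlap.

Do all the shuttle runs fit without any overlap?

No

Two intervals overlap when each starts before the other ends.
Sorted by start: R42, R41, R43, R45, R44, R46, R47.
R41 starts after R42 ends, so R42 has no further overlaps.
R43 starts after R41 ends, so R41 has no further overlaps.
R45 starts before R43 ends → R43 and R45 overlap.
That's a conflict, so the schedule is not conflict-free.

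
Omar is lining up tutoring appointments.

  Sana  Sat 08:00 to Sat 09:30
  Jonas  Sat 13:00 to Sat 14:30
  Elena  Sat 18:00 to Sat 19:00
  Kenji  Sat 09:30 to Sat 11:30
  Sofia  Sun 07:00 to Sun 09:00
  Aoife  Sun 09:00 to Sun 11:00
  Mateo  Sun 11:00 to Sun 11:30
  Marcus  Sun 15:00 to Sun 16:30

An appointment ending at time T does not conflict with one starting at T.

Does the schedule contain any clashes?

Sorted by start: Sana, Kenji, Jonas, Elena, Sofia, Aoife, Mateo, Marcus.
Kenji starts exactly when Sana ends (back-to-back, no overlap) — done with Sana.
Jonas starts after Kenji ends — done with Kenji.
Elena starts after Jonas ends — done with Jonas.
Sofia starts after Elena ends — done with Elena.
Aoife starts exactly when Sofia ends (back-to-back, no overlap) — done with Sofia.
Mateo starts exactly when Aoife ends (back-to-back, no overlap) — done with Aoife.
Marcus starts after Mateo ends.
Every pair is clear; the schedule has no overlaps.

No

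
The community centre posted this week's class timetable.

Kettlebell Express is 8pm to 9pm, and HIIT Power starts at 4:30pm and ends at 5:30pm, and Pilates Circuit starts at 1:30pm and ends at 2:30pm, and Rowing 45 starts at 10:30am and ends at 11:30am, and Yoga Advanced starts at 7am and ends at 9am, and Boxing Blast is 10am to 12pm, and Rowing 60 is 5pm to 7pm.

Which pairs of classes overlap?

Boxing Blast & Rowing 45, HIIT Power & Rowing 60

Two intervals overlap when each starts before the other ends.
Sorted by start: Yoga Advanced, Boxing Blast, Rowing 45, Pilates Circuit, HIIT Power, Rowing 60, Kettlebell Express.
Boxing Blast starts after Yoga Advanced ends, so nothing later overlaps Yoga Advanced either.
Rowing 45 starts before Boxing Blast ends → Boxing Blast and Rowing 45 overlap.
Pilates Circuit starts after Boxing Blast ends, so nothing later overlaps Boxing Blast either.
Pilates Circuit starts after Rowing 45 ends, so nothing later overlaps Rowing 45 either.
HIIT Power starts after Pilates Circuit ends, so nothing later overlaps Pilates Circuit either.
Rowing 60 starts before HIIT Power ends → HIIT Power and Rowing 60 overlap.
Kettlebell Express starts after HIIT Power ends.
Kettlebell Express starts after Rowing 60 ends.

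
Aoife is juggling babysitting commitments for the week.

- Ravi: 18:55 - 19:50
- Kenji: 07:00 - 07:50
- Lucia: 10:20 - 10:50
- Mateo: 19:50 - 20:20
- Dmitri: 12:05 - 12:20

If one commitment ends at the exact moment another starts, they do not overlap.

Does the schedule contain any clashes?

Sorted by start: Kenji, Lucia, Dmitri, Ravi, Mateo.
Lucia starts after Kenji ends; Kenji is clear from here.
Dmitri starts after Lucia ends; Lucia is clear from here.
Ravi starts after Dmitri ends; Dmitri is clear from here.
Mateo starts exactly when Ravi ends (back-to-back, no overlap).
Every pair is clear; the schedule has no overlaps.

No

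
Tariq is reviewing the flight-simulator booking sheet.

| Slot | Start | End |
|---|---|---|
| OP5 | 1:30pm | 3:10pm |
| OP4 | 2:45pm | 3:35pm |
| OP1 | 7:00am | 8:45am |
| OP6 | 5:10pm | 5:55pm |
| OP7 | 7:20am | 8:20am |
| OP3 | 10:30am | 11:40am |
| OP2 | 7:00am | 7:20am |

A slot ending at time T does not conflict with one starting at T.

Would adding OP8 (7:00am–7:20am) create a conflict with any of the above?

Yes — it overlaps OP1, OP2

OP1: starts 7:00am before OP8 ends 7:20am, and ends 8:45am after OP8 starts 7:00am → overlap.
OP2: starts 7:00am before OP8 ends 7:20am, and ends 7:20am after OP8 starts 7:00am → overlap.
OP7: starts 7:20am at or after OP8 ends 7:20am → clear.
OP3: starts 10:30am at or after OP8 ends 7:20am → clear.
OP5: starts 1:30pm at or after OP8 ends 7:20am → clear.
OP4: starts 2:45pm at or after OP8 ends 7:20am → clear.
OP6: starts 5:10pm at or after OP8 ends 7:20am → clear.
OP8 overlaps OP1, OP2.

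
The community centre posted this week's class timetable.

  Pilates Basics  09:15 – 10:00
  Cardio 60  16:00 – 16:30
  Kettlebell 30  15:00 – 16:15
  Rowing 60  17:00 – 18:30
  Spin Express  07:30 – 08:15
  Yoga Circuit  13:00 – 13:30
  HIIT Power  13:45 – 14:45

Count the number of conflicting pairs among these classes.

Sorted by start: Spin Express, Pilates Basics, Yoga Circuit, HIIT Power, Kettlebell 30, Cardio 60, Rowing 60.
Pilates Basics starts after Spin Express ends; Spin Express is clear from here.
Yoga Circuit starts after Pilates Basics ends; Pilates Basics is clear from here.
HIIT Power starts after Yoga Circuit ends; Yoga Circuit is clear from here.
Kettlebell 30 starts after HIIT Power ends; HIIT Power is clear from here.
Cardio 60 starts before Kettlebell 30 ends → Kettlebell 30 and Cardio 60 overlap.
Rowing 60 starts after Kettlebell 30 ends.
Rowing 60 starts after Cardio 60 ends.
Overlapping pairs: Cardio 60 & Kettlebell 30 — 1 in total.

1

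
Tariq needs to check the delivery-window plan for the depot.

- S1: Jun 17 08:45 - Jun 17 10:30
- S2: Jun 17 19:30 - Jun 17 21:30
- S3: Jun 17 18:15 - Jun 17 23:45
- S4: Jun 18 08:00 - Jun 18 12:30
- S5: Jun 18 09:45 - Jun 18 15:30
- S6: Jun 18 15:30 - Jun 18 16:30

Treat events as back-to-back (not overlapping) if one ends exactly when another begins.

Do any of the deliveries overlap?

Sorted by start: S1, S3, S2, S4, S5, S6.
S3 starts after S1 ends, so nothing later overlaps S1 either.
S2 starts before S3 ends → S3 and S2 overlap.
That's a conflict, so the schedule is not conflict-free.

Yes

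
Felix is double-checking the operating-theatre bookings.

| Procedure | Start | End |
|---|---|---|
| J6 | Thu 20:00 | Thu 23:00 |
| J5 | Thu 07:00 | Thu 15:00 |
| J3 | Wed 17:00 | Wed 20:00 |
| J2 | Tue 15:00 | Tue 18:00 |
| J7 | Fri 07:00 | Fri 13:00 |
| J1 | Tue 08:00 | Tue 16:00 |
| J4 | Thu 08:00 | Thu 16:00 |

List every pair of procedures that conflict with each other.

Sorted by start: J1, J2, J3, J5, J4, J6, J7.
J2 starts before J1 ends → J1 and J2 overlap.
J3 starts after J1 ends — done with J1.
J3 starts after J2 ends — done with J2.
J5 starts after J3 ends — done with J3.
J4 starts before J5 ends → J5 and J4 overlap.
J6 starts after J5 ends — done with J5.
J6 starts after J4 ends — done with J4.
J7 starts after J6 ends.

J1 & J2, J4 & J5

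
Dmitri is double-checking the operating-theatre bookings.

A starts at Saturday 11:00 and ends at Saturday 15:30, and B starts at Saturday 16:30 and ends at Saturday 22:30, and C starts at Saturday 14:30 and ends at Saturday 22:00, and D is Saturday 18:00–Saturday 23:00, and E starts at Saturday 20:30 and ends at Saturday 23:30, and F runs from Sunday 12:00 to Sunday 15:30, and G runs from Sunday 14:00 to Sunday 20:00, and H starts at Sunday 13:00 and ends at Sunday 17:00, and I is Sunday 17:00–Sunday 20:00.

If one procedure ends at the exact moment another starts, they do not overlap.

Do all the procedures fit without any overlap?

Two intervals overlap when each starts before the other ends.
Sorted by start: A, C, B, D, E, F, H, G, I.
C starts before A ends → A and C overlap.
That's a conflict, so the schedule is not conflict-free.

No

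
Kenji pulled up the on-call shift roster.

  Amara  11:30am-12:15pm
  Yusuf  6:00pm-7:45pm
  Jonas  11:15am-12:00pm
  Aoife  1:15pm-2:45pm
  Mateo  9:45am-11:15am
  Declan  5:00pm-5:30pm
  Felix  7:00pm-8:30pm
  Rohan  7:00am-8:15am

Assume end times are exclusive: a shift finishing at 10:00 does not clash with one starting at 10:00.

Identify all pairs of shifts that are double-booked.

Amara & Jonas, Felix & Yusuf

Check each pair: they overlap iff neither finishes before the other starts.
Sorted by start: Rohan, Mateo, Jonas, Amara, Aoife, Declan, Yusuf, Felix.
Mateo starts after Rohan ends; Rohan is clear from here.
Jonas starts exactly when Mateo ends (back-to-back, no overlap); Mateo is clear from here.
Amara starts before Jonas ends → Jonas and Amara overlap.
Aoife starts after Jonas ends; Jonas is clear from here.
Aoife starts after Amara ends; Amara is clear from here.
Declan starts after Aoife ends; Aoife is clear from here.
Yusuf starts after Declan ends; Declan is clear from here.
Felix starts before Yusuf ends → Yusuf and Felix overlap.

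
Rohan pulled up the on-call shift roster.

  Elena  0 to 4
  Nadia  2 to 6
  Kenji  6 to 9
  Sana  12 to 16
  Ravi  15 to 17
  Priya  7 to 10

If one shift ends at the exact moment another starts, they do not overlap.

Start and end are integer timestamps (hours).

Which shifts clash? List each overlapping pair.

Elena & Nadia, Kenji & Priya, Ravi & Sana

Two intervals overlap when each starts before the other ends.
Sorted by start: Elena, Nadia, Kenji, Priya, Sana, Ravi.
Nadia starts before Elena ends → Elena and Nadia overlap.
Kenji starts after Elena ends, so Elena has no further overlaps.
Kenji starts exactly when Nadia ends (back-to-back, no overlap), so Nadia has no further overlaps.
Priya starts before Kenji ends → Kenji and Priya overlap.
Sana starts after Kenji ends, so Kenji has no further overlaps.
Sana starts after Priya ends, so Priya has no further overlaps.
Ravi starts before Sana ends → Sana and Ravi overlap.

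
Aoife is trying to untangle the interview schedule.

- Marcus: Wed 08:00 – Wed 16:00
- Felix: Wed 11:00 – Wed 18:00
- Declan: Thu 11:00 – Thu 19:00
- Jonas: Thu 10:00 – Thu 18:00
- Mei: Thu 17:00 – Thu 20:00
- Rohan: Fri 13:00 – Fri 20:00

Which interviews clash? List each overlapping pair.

Declan & Jonas, Declan & Mei, Felix & Marcus, Jonas & Mei

Sorted by start: Marcus, Felix, Jonas, Declan, Mei, Rohan.
Felix starts before Marcus ends → Marcus and Felix overlap.
Jonas starts after Marcus ends — done with Marcus.
Jonas starts after Felix ends — done with Felix.
Declan starts before Jonas ends → Jonas and Declan overlap.
Mei starts before Jonas ends → Jonas and Mei overlap.
Rohan starts after Jonas ends.
Mei starts before Declan ends → Declan and Mei overlap.
Rohan starts after Declan ends.
Rohan starts after Mei ends.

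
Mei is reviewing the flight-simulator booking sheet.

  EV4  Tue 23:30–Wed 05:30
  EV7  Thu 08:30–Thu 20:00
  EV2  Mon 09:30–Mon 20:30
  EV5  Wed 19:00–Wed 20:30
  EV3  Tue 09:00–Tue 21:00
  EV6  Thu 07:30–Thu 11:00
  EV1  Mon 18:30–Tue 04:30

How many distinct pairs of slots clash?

2

Check each pair: they overlap iff neither finishes before the other starts.
Sorted by start: EV2, EV1, EV3, EV4, EV5, EV6, EV7.
EV1 starts before EV2 ends → EV2 and EV1 overlap.
EV3 starts after EV2 ends; EV2 is clear from here.
EV3 starts after EV1 ends; EV1 is clear from here.
EV4 starts after EV3 ends; EV3 is clear from here.
EV5 starts after EV4 ends; EV4 is clear from here.
EV6 starts after EV5 ends; EV5 is clear from here.
EV7 starts before EV6 ends → EV6 and EV7 overlap.
Overlapping pairs: EV1 & EV2, EV6 & EV7 — 2 in total.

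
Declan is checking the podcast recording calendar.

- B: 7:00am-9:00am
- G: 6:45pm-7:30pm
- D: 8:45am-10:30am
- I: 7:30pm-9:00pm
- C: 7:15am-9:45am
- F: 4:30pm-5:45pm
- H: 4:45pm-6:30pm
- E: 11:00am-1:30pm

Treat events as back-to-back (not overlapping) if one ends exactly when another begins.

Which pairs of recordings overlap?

Sorted by start: B, C, D, E, F, H, G, I.
C starts before B ends → B and C overlap.
D starts before B ends → B and D overlap.
E starts after B ends, so B has no further overlaps.
D starts before C ends → C and D overlap.
E starts after C ends, so C has no further overlaps.
E starts after D ends, so D has no further overlaps.
F starts after E ends, so E has no further overlaps.
H starts before F ends → F and H overlap.
G starts after F ends, so F has no further overlaps.
G starts after H ends, so H has no further overlaps.
I starts exactly when G ends (back-to-back, no overlap).

B & C, B & D, C & D, F & H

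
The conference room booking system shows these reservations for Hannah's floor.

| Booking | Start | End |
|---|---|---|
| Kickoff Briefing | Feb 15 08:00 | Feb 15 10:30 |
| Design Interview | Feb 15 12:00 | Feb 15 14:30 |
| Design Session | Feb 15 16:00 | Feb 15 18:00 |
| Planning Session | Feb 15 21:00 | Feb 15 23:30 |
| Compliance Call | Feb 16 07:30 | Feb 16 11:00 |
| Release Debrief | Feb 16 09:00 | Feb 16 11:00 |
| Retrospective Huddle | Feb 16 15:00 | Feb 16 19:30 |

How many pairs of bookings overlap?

1

Sorted by start: Kickoff Briefing, Design Interview, Design Session, Planning Session, Compliance Call, Release Debrief, Retrospective Huddle.
Design Interview starts after Kickoff Briefing ends — done with Kickoff Briefing.
Design Session starts after Design Interview ends — done with Design Interview.
Planning Session starts after Design Session ends — done with Design Session.
Compliance Call starts after Planning Session ends — done with Planning Session.
Release Debrief starts before Compliance Call ends → Compliance Call and Release Debrief overlap.
Retrospective Huddle starts after Compliance Call ends.
Retrospective Huddle starts after Release Debrief ends.
Overlapping pairs: Compliance Call & Release Debrief — 1 in total.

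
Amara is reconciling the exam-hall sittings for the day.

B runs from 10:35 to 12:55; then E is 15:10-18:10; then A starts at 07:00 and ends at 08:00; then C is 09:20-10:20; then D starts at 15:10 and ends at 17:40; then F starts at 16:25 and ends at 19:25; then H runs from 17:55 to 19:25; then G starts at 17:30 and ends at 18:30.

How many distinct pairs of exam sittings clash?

Sorted by start: A, C, B, D, E, F, G, H.
C starts after A ends, so nothing later overlaps A either.
B starts after C ends, so nothing later overlaps C either.
D starts after B ends, so nothing later overlaps B either.
E starts before D ends → D and E overlap.
F starts before D ends → D and F overlap.
G starts before D ends → D and G overlap.
H starts after D ends.
F starts before E ends → E and F overlap.
G starts before E ends → E and G overlap.
H starts before E ends → E and H overlap.
G starts before F ends → F and G overlap.
H starts before F ends → F and H overlap.
H starts before G ends → G and H overlap.
Overlapping pairs: D & E, D & F, D & G, E & F, E & G, E & H, F & G, F & H, G & H — 9 in total.

9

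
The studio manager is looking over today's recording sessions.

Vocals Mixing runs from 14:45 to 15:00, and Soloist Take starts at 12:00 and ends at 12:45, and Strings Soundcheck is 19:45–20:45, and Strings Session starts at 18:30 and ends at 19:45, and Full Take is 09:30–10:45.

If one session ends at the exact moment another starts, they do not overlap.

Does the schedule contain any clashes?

No

Two intervals overlap when each starts before the other ends.
Sorted by start: Full Take, Soloist Take, Vocals Mixing, Strings Session, Strings Soundcheck.
Soloist Take starts after Full Take ends — done with Full Take.
Vocals Mixing starts after Soloist Take ends — done with Soloist Take.
Strings Session starts after Vocals Mixing ends — done with Vocals Mixing.
Strings Soundcheck starts exactly when Strings Session ends (back-to-back, no overlap).
Every pair is clear; the schedule has no overlaps.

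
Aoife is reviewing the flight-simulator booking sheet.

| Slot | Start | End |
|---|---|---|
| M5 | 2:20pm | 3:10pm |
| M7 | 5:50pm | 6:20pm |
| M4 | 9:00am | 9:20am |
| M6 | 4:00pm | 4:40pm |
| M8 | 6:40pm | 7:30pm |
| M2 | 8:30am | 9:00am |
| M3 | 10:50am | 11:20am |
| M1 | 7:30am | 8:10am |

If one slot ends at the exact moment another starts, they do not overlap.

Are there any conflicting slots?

Two intervals overlap when each starts before the other ends.
Sorted by start: M1, M2, M4, M3, M5, M6, M7, M8.
M2 starts after M1 ends, so M1 has no further overlaps.
M4 starts exactly when M2 ends (back-to-back, no overlap), so M2 has no further overlaps.
M3 starts after M4 ends, so M4 has no further overlaps.
M5 starts after M3 ends, so M3 has no further overlaps.
M6 starts after M5 ends, so M5 has no further overlaps.
M7 starts after M6 ends, so M6 has no further overlaps.
M8 starts after M7 ends.
Every pair is clear; the schedule has no overlaps.

No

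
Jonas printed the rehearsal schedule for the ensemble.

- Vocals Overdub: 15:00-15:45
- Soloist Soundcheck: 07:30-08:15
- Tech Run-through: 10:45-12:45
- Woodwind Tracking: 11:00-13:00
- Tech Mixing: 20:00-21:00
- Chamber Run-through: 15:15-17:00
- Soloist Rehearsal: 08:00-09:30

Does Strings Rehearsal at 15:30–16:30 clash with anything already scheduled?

Yes — it overlaps Chamber Run-through, Vocals Overdub

Soloist Soundcheck: ends 08:15 at or before Strings Rehearsal starts 15:30 → clear.
Soloist Rehearsal: ends 09:30 at or before Strings Rehearsal starts 15:30 → clear.
Tech Run-through: ends 12:45 at or before Strings Rehearsal starts 15:30 → clear.
Woodwind Tracking: ends 13:00 at or before Strings Rehearsal starts 15:30 → clear.
Vocals Overdub: starts 15:00 before Strings Rehearsal ends 16:30, and ends 15:45 after Strings Rehearsal starts 15:30 → overlap.
Chamber Run-through: starts 15:15 before Strings Rehearsal ends 16:30, and ends 17:00 after Strings Rehearsal starts 15:30 → overlap.
Tech Mixing: starts 20:00 at or after Strings Rehearsal ends 16:30 → clear.
Strings Rehearsal overlaps Vocals Overdub, Chamber Run-through.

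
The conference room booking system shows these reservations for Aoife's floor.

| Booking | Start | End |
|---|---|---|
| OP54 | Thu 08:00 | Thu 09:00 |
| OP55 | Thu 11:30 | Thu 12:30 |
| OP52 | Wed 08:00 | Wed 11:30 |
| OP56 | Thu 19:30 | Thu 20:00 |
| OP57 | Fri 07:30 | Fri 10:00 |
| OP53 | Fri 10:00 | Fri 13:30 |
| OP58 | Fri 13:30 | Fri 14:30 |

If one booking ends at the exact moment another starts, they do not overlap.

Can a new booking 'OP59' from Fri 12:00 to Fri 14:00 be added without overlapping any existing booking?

No — it overlaps OP53, OP58

OP52: ends Wed 11:30 at or before OP59 starts Fri 12:00 → clear.
OP54: ends Thu 09:00 at or before OP59 starts Fri 12:00 → clear.
OP55: ends Thu 12:30 at or before OP59 starts Fri 12:00 → clear.
OP56: ends Thu 20:00 at or before OP59 starts Fri 12:00 → clear.
OP57: ends Fri 10:00 at or before OP59 starts Fri 12:00 → clear.
OP53: starts Fri 10:00 before OP59 ends Fri 14:00, and ends Fri 13:30 after OP59 starts Fri 12:00 → overlap.
OP58: starts Fri 13:30 before OP59 ends Fri 14:00, and ends Fri 14:30 after OP59 starts Fri 12:00 → overlap.
OP59 overlaps OP53, OP58.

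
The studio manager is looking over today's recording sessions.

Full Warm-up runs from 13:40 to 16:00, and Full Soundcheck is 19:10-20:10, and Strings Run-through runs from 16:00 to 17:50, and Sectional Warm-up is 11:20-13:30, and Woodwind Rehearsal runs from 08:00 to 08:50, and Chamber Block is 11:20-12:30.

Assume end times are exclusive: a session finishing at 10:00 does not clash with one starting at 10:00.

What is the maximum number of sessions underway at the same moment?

2

Walk through starts and ends in time order (an end at T is processed before a start at T):
08:00 start Woodwind Rehearsal → 1
08:50 end Woodwind Rehearsal → 0
11:20 start Chamber Block → 1
11:20 start Sectional Warm-up → 2
12:30 end Chamber Block → 1
13:30 end Sectional Warm-up → 0
13:40 start Full Warm-up → 1
16:00 end Full Warm-up → 0
16:00 start Strings Run-through → 1
17:50 end Strings Run-through → 0
19:10 start Full Soundcheck → 1
20:10 end Full Soundcheck → 0
Peak is 2, at 11:20 (Chamber Block, Sectional Warm-up).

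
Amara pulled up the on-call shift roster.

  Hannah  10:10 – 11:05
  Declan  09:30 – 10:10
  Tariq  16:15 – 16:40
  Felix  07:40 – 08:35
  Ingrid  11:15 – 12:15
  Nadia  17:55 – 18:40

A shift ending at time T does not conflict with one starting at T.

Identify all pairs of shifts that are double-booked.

Check each pair: they overlap iff neither finishes before the other starts.
Sorted by start: Felix, Declan, Hannah, Ingrid, Tariq, Nadia.
Declan starts after Felix ends — done with Felix.
Hannah starts exactly when Declan ends (back-to-back, no overlap) — done with Declan.
Ingrid starts after Hannah ends — done with Hannah.
Tariq starts after Ingrid ends — done with Ingrid.
Nadia starts after Tariq ends.

no overlapping pairs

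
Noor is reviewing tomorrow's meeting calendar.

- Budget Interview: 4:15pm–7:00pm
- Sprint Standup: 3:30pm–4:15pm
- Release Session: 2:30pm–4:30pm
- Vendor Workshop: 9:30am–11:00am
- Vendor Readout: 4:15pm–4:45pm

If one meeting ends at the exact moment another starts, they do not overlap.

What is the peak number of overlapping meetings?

3

Sweep the timeline, counting +1 at each start and −1 at each end (ends before starts at a tie):
9:30am start Vendor Workshop → 1
11:00am end Vendor Workshop → 0
2:30pm start Release Session → 1
3:30pm start Sprint Standup → 2
4:15pm end Sprint Standup → 1
4:15pm start Budget Interview → 2
4:15pm start Vendor Readout → 3
4:30pm end Release Session → 2
4:45pm end Vendor Readout → 1
7:00pm end Budget Interview → 0
Peak is 3, at 4:15pm (Budget Interview, Release Session, Vendor Readout).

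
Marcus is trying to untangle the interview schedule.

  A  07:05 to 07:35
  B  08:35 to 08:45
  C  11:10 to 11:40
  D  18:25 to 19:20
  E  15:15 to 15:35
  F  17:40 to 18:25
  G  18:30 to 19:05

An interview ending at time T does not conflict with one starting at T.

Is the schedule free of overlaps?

Sorted by start: A, B, C, E, F, D, G.
B starts after A ends — done with A.
C starts after B ends — done with B.
E starts after C ends — done with C.
F starts after E ends — done with E.
D starts exactly when F ends (back-to-back, no overlap) — done with F.
G starts before D ends → D and G overlap.
That's a conflict, so the schedule is not conflict-free.

No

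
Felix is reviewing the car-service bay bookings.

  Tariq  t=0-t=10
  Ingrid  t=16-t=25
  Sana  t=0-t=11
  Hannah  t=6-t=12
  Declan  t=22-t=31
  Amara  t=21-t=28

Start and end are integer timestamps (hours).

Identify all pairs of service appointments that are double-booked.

Amara & Declan, Amara & Ingrid, Declan & Ingrid, Hannah & Sana, Hannah & Tariq, Sana & Tariq

Two intervals overlap when each starts before the other ends.
Sorted by start: Tariq, Sana, Hannah, Ingrid, Amara, Declan.
Sana starts before Tariq ends → Tariq and Sana overlap.
Hannah starts before Tariq ends → Tariq and Hannah overlap.
Ingrid starts after Tariq ends, so Tariq has no further overlaps.
Hannah starts before Sana ends → Sana and Hannah overlap.
Ingrid starts after Sana ends, so Sana has no further overlaps.
Ingrid starts after Hannah ends, so Hannah has no further overlaps.
Amara starts before Ingrid ends → Ingrid and Amara overlap.
Declan starts before Ingrid ends → Ingrid and Declan overlap.
Declan starts before Amara ends → Amara and Declan overlap.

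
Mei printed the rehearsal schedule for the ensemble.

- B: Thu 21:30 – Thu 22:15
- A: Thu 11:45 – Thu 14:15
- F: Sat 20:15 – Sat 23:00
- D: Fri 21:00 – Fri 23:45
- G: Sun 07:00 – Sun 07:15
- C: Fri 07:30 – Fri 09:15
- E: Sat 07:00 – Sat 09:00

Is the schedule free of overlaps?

Yes

Sorted by start: A, B, C, D, E, F, G.
B starts after A ends; A is clear from here.
C starts after B ends; B is clear from here.
D starts after C ends; C is clear from here.
E starts after D ends; D is clear from here.
F starts after E ends; E is clear from here.
G starts after F ends.
Every pair is clear; the schedule has no overlaps.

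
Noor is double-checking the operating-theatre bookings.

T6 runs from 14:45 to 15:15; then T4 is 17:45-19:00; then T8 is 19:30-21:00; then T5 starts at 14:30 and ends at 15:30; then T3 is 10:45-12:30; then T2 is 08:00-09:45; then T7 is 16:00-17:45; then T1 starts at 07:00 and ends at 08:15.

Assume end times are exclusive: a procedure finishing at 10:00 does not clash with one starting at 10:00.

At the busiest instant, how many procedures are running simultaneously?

2

Walk through starts and ends in time order (an end at T is processed before a start at T):
07:00 start T1 → 1
08:00 start T2 → 2
08:15 end T1 → 1
09:45 end T2 → 0
10:45 start T3 → 1
12:30 end T3 → 0
14:30 start T5 → 1
14:45 start T6 → 2
15:15 end T6 → 1
15:30 end T5 → 0
16:00 start T7 → 1
17:45 end T7 → 0
17:45 start T4 → 1
19:00 end T4 → 0
19:30 start T8 → 1
21:00 end T8 → 0
Peak is 2, at 08:00 (T1, T2).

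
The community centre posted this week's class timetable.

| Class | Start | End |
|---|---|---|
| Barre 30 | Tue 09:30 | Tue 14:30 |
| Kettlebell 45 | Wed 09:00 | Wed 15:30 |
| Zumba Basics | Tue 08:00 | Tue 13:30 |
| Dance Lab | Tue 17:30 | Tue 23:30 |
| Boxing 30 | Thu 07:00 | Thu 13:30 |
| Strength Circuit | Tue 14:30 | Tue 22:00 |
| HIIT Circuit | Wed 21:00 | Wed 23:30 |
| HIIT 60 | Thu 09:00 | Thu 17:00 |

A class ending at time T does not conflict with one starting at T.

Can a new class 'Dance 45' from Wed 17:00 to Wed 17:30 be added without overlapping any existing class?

Zumba Basics: ends Tue 13:30 at or before Dance 45 starts Wed 17:00 → clear.
Barre 30: ends Tue 14:30 at or before Dance 45 starts Wed 17:00 → clear.
Strength Circuit: ends Tue 22:00 at or before Dance 45 starts Wed 17:00 → clear.
Dance Lab: ends Tue 23:30 at or before Dance 45 starts Wed 17:00 → clear.
Kettlebell 45: ends Wed 15:30 at or before Dance 45 starts Wed 17:00 → clear.
HIIT Circuit: starts Wed 21:00 at or after Dance 45 ends Wed 17:30 → clear.
Boxing 30: starts Thu 07:00 at or after Dance 45 ends Wed 17:30 → clear.
HIIT 60: starts Thu 09:00 at or after Dance 45 ends Wed 17:30 → clear.

Yes — the slot is free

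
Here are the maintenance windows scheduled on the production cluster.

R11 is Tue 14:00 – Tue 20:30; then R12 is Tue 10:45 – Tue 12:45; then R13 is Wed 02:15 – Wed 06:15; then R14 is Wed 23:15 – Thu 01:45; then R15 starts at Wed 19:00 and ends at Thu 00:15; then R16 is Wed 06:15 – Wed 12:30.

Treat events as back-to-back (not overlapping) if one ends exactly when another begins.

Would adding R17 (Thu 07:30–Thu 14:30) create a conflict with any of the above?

R12: ends Tue 12:45 at or before R17 starts Thu 07:30 → clear.
R11: ends Tue 20:30 at or before R17 starts Thu 07:30 → clear.
R13: ends Wed 06:15 at or before R17 starts Thu 07:30 → clear.
R16: ends Wed 12:30 at or before R17 starts Thu 07:30 → clear.
R15: ends Thu 00:15 at or before R17 starts Thu 07:30 → clear.
R14: ends Thu 01:45 at or before R17 starts Thu 07:30 → clear.

No — it doesn't clash with anything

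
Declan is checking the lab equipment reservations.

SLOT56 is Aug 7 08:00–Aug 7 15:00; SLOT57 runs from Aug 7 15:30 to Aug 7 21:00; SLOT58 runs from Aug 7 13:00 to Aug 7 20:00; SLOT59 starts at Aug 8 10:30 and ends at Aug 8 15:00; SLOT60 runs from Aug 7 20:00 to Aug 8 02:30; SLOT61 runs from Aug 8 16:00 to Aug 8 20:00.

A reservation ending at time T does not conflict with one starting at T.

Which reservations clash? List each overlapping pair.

SLOT56 & SLOT58, SLOT57 & SLOT58, SLOT57 & SLOT60

Check each pair: they overlap iff neither finishes before the other starts.
Sorted by start: SLOT56, SLOT58, SLOT57, SLOT60, SLOT59, SLOT61.
SLOT58 starts before SLOT56 ends → SLOT56 and SLOT58 overlap.
SLOT57 starts after SLOT56 ends, so SLOT56 has no further overlaps.
SLOT57 starts before SLOT58 ends → SLOT58 and SLOT57 overlap.
SLOT60 starts exactly when SLOT58 ends (back-to-back, no overlap), so SLOT58 has no further overlaps.
SLOT60 starts before SLOT57 ends → SLOT57 and SLOT60 overlap.
SLOT59 starts after SLOT57 ends, so SLOT57 has no further overlaps.
SLOT59 starts after SLOT60 ends, so SLOT60 has no further overlaps.
SLOT61 starts after SLOT59 ends.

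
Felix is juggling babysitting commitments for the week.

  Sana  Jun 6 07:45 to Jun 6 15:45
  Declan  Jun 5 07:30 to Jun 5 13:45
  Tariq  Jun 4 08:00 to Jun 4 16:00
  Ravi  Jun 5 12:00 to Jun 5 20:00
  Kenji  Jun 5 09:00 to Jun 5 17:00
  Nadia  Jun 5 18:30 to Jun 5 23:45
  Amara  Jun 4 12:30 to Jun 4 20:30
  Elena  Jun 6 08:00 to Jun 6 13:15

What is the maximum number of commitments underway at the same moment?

Sweep the timeline, counting +1 at each start and −1 at each end (ends before starts at a tie):
Jun 4 08:00 start Tariq → 1
Jun 4 12:30 start Amara → 2
Jun 4 16:00 end Tariq → 1
Jun 4 20:30 end Amara → 0
Jun 5 07:30 start Declan → 1
Jun 5 09:00 start Kenji → 2
Jun 5 12:00 start Ravi → 3
Jun 5 13:45 end Declan → 2
Jun 5 17:00 end Kenji → 1
Jun 5 18:30 start Nadia → 2
Jun 5 20:00 end Ravi → 1
Jun 5 23:45 end Nadia → 0
Jun 6 07:45 start Sana → 1
Jun 6 08:00 start Elena → 2
Jun 6 13:15 end Elena → 1
Jun 6 15:45 end Sana → 0
Peak is 3, at Jun 5 12:00 (Declan, Kenji, Ravi).

3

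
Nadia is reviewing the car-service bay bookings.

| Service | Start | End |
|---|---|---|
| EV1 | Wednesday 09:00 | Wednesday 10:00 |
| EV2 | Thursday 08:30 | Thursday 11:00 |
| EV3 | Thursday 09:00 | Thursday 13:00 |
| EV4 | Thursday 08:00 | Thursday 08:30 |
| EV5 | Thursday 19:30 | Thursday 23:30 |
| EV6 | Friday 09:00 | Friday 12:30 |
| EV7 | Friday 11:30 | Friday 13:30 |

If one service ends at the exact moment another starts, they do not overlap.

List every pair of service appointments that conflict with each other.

EV2 & EV3, EV6 & EV7

Sorted by start: EV1, EV4, EV2, EV3, EV5, EV6, EV7.
EV4 starts after EV1 ends, so nothing later overlaps EV1 either.
EV2 starts exactly when EV4 ends (back-to-back, no overlap), so nothing later overlaps EV4 either.
EV3 starts before EV2 ends → EV2 and EV3 overlap.
EV5 starts after EV2 ends, so nothing later overlaps EV2 either.
EV5 starts after EV3 ends, so nothing later overlaps EV3 either.
EV6 starts after EV5 ends, so nothing later overlaps EV5 either.
EV7 starts before EV6 ends → EV6 and EV7 overlap.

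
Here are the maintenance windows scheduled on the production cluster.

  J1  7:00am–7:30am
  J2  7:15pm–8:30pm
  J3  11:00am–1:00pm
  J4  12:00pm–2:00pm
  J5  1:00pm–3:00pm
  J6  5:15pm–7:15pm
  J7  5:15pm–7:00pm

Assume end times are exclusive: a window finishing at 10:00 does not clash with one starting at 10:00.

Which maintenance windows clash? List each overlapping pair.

J3 & J4, J4 & J5, J6 & J7

Check each pair: they overlap iff neither finishes before the other starts.
Sorted by start: J1, J3, J4, J5, J6, J7, J2.
J3 starts after J1 ends — done with J1.
J4 starts before J3 ends → J3 and J4 overlap.
J5 starts exactly when J3 ends (back-to-back, no overlap) — done with J3.
J5 starts before J4 ends → J4 and J5 overlap.
J6 starts after J4 ends — done with J4.
J6 starts after J5 ends — done with J5.
J7 starts before J6 ends → J6 and J7 overlap.
J2 starts exactly when J6 ends (back-to-back, no overlap).
J2 starts after J7 ends.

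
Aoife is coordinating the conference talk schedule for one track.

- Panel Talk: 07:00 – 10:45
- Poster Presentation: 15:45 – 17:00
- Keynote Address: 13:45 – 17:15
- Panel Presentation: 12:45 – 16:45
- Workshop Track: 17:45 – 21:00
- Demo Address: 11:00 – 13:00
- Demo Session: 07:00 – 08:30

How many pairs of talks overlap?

5

Sorted by start: Panel Talk, Demo Session, Demo Address, Panel Presentation, Keynote Address, Poster Presentation, Workshop Track.
Demo Session starts before Panel Talk ends → Panel Talk and Demo Session overlap.
Demo Address starts after Panel Talk ends, so nothing later overlaps Panel Talk either.
Demo Address starts after Demo Session ends, so nothing later overlaps Demo Session either.
Panel Presentation starts before Demo Address ends → Demo Address and Panel Presentation overlap.
Keynote Address starts after Demo Address ends, so nothing later overlaps Demo Address either.
Keynote Address starts before Panel Presentation ends → Panel Presentation and Keynote Address overlap.
Poster Presentation starts before Panel Presentation ends → Panel Presentation and Poster Presentation overlap.
Workshop Track starts after Panel Presentation ends.
Poster Presentation starts before Keynote Address ends → Keynote Address and Poster Presentation overlap.
Workshop Track starts after Keynote Address ends.
Workshop Track starts after Poster Presentation ends.
Overlapping pairs: Demo Address & Panel Presentation, Demo Session & Panel Talk, Keynote Address & Panel Presentation, Keynote Address & Poster Presentation, Panel Presentation & Poster Presentation — 5 in total.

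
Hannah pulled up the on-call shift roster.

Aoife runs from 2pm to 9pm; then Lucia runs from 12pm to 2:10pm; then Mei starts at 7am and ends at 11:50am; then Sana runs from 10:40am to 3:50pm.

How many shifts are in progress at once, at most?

3

Sort all start/end points and keep a running count:
7am start Mei → 1
10:40am start Sana → 2
11:50am end Mei → 1
12pm start Lucia → 2
2pm start Aoife → 3
2:10pm end Lucia → 2
3:50pm end Sana → 1
9pm end Aoife → 0
Peak is 3, at 2pm (Aoife, Lucia, Sana).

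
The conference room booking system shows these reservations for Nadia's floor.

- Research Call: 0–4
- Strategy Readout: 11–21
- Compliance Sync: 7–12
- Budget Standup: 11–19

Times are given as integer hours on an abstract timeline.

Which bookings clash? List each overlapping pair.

Sorted by start: Research Call, Compliance Sync, Budget Standup, Strategy Readout.
Compliance Sync starts after Research Call ends, so Research Call has no further overlaps.
Budget Standup starts before Compliance Sync ends → Compliance Sync and Budget Standup overlap.
Strategy Readout starts before Compliance Sync ends → Compliance Sync and Strategy Readout overlap.
Strategy Readout starts before Budget Standup ends → Budget Standup and Strategy Readout overlap.

Budget Standup & Compliance Sync, Budget Standup & Strategy Readout, Compliance Sync & Strategy Readout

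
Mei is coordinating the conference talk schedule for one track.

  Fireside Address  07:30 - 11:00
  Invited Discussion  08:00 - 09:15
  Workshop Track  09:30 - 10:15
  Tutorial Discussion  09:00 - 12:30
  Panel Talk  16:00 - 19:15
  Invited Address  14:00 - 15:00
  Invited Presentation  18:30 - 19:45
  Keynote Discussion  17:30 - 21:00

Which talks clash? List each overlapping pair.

Sorted by start: Fireside Address, Invited Discussion, Tutorial Discussion, Workshop Track, Invited Address, Panel Talk, Keynote Discussion, Invited Presentation.
Invited Discussion starts before Fireside Address ends → Fireside Address and Invited Discussion overlap.
Tutorial Discussion starts before Fireside Address ends → Fireside Address and Tutorial Discussion overlap.
Workshop Track starts before Fireside Address ends → Fireside Address and Workshop Track overlap.
Invited Address starts after Fireside Address ends, so nothing later overlaps Fireside Address either.
Tutorial Discussion starts before Invited Discussion ends → Invited Discussion and Tutorial Discussion overlap.
Workshop Track starts after Invited Discussion ends, so nothing later overlaps Invited Discussion either.
Workshop Track starts before Tutorial Discussion ends → Tutorial Discussion and Workshop Track overlap.
Invited Address starts after Tutorial Discussion ends, so nothing later overlaps Tutorial Discussion either.
Invited Address starts after Workshop Track ends, so nothing later overlaps Workshop Track either.
Panel Talk starts after Invited Address ends, so nothing later overlaps Invited Address either.
Keynote Discussion starts before Panel Talk ends → Panel Talk and Keynote Discussion overlap.
Invited Presentation starts before Panel Talk ends → Panel Talk and Invited Presentation overlap.
Invited Presentation starts before Keynote Discussion ends → Keynote Discussion and Invited Presentation overlap.

Fireside Address & Invited Discussion, Fireside Address & Tutorial Discussion, Fireside Address & Workshop Track, Invited Discussion & Tutorial Discussion, Invited Presentation & Keynote Discussion, Invited Presentation & Panel Talk, Keynote Discussion & Panel Talk, Tutorial Discussion & Workshop Track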